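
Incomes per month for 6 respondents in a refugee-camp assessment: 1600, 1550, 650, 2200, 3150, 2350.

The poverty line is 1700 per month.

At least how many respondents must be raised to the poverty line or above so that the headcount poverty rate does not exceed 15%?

3

3 of the 6 respondents are poor, so H = 3/6 = 0.500.
A headcount ratio of at most 15% allows at most ⌊0.15 × 6⌋ = 0 poor respondents.
So at least 3 − 0 = 3 must be lifted.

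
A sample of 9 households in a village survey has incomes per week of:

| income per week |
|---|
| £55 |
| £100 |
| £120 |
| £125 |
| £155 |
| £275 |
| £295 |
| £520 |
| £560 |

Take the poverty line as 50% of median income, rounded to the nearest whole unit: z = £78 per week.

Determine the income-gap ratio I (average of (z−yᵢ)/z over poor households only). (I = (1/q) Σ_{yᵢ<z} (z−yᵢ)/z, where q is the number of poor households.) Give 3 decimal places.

0.295

Below the line: £55 (q = 1 of N = 9).
Relative gaps: 0.2949; sum = 0.294872.
The income-gap ratio divides by q (the poor only): 0.294872 / 1 = 0.295.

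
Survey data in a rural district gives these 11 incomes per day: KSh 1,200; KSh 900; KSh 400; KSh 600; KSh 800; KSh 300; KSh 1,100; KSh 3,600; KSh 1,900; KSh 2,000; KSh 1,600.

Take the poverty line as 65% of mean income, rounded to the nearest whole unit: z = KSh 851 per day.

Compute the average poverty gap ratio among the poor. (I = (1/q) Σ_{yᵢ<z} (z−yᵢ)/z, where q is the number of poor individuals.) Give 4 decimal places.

Below the line: KSh 300, KSh 400, KSh 600, KSh 800 (q = 4 of N = 11).
Shortfall ratios (z−y)/z: 0.6475, 0.5300, 0.2949, 0.0599; sum = 1.532315.
I averages over the q = 4 poor units only: 1.532315 / 4 = 0.3831.

0.3831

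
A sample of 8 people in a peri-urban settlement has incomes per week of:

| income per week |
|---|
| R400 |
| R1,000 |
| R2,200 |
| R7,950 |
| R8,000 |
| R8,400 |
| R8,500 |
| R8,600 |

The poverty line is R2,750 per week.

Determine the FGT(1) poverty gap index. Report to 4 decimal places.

0.2114

Incomes under z: R400, R1,000, R2,200 (q = 3 of N = 8).
Shortfall ratios: (2750−400)/2750 = 0.8545; (2750−1000)/2750 = 0.6364; (2750−2200)/2750 = 0.2000.
Sum of shortfalls = 1.690909; P₁ averages over all N: 1.690909 / 8 = 0.2114.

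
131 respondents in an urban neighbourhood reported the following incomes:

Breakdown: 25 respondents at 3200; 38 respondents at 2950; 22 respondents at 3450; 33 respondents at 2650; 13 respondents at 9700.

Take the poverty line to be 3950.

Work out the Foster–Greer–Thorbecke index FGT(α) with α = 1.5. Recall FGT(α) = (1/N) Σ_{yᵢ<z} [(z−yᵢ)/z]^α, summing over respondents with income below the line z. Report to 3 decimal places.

0.108

Below the line: 33×2650, 38×2950, 25×3200, 22×3450 (q = 118 of N = 131).
Shortfall ratios: (3950−2650)/3950 = 0.3291 (×33); (3950−2950)/3950 = 0.2532 (×38); (3950−3200)/3950 = 0.1899 (×25); (3950−3450)/3950 = 0.1266 (×22).
Raised to α = 1.5: 0.18881 (×33); 0.12738 (×38); 0.08274 (×25); 0.04504 (×22).
Sum = 14.130323; FGT(1.5) = 14.130323 / 131 = 0.108.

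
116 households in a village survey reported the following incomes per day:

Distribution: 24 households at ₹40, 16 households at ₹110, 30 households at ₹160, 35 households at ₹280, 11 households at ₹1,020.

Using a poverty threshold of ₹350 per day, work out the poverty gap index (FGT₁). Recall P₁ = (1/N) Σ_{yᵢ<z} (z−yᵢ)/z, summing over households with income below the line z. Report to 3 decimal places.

Incomes under z: 24×₹40, 16×₹110, 30×₹160, 35×₹280 (q = 105 of N = 116).
Shortfall ratios: (350−40)/350 = 0.8857 (×24); (350−110)/350 = 0.6857 (×16); (350−160)/350 = 0.5429 (×30); (350−280)/350 = 0.2000 (×35).
Σ = 55.514286. Dividing by the full population N = 116 gives P₁ = 0.479.

0.479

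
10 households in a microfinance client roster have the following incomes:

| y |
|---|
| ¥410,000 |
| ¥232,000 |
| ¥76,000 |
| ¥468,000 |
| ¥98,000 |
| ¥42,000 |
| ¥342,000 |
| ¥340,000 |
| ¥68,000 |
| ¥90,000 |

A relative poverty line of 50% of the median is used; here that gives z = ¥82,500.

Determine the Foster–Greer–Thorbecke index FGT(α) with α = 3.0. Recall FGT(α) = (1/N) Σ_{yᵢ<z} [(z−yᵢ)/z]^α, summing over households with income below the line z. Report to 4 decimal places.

0.0124

Incomes under z: ¥42,000, ¥68,000, ¥76,000 (q = 3 of N = 10).
Normalized shortfalls: (82500−42000)/82500 = 0.4909; (82500−68000)/82500 = 0.1758; (82500−76000)/82500 = 0.0788.
Raised to α = 3.0: 0.11831; 0.00543; 0.00049.
Sum = 0.124223; FGT(3.0) = 0.124223 / 10 = 0.0124.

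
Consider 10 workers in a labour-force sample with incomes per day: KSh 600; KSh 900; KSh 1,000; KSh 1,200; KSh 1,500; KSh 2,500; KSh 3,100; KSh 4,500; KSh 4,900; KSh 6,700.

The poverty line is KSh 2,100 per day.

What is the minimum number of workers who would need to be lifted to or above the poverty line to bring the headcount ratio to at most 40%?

1

Currently q = 5 of N = 10 are below the line (H = 0.500).
A headcount ratio of at most 40% allows at most ⌊0.40 × 10⌋ = 4 poor workers.
So at least 5 − 4 = 1 must be lifted.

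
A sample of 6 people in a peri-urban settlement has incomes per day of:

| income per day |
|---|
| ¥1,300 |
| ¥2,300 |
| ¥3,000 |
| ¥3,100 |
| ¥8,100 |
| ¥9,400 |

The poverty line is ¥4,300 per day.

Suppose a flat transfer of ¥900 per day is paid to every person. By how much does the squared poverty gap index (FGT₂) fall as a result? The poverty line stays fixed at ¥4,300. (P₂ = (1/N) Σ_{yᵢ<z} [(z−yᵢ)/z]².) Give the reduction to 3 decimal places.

0.092

Before: below the line — ¥1,300, ¥2,300, ¥3,000, ¥3,100; squared poverty gap index (FGT₂) = 0.14539.
After the ¥900 transfer: below the line — ¥2,200, ¥3,200, ¥3,900, ¥4,000; squared poverty gap index (FGT₂) = 0.05291.
Reduction = 0.14539 − 0.05291 = 0.092.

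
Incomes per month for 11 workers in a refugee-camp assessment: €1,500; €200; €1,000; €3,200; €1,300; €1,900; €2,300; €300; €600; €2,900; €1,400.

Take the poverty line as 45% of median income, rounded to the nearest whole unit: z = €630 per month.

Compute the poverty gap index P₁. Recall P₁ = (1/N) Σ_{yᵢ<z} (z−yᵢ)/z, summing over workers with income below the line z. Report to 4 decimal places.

0.1140

Below z: €200, €300, €600 (q = 3 of N = 11).
Shortfall ratios: (630−200)/630 = 0.6825; (630−300)/630 = 0.5238; (630−600)/630 = 0.0476.
Σ = 1.253968. Dividing by the full population N = 11 gives P₁ = 0.1140.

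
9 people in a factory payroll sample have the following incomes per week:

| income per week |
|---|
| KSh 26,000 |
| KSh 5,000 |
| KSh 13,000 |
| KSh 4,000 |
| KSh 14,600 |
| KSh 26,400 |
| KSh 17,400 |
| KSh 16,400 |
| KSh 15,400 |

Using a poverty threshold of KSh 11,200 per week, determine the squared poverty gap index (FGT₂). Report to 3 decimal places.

Poor units: KSh 4,000, KSh 5,000 (q = 2 of N = 9).
Relative gaps: (11200−4000)/11200 = 0.6429; (11200−5000)/11200 = 0.5536.
Squared: 0.4133; 0.3064.
Sum = 0.719707; P₂ = 0.719707 / 9 = 0.080.

0.080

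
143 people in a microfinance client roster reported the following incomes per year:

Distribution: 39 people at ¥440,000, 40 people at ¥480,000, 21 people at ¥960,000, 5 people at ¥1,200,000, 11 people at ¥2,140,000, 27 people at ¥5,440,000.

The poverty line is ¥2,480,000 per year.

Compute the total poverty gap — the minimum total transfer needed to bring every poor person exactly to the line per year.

Incomes under z: 39×¥440,000, 40×¥480,000, 21×¥960,000, 5×¥1,200,000, 11×¥2,140,000 (q = 116 of N = 143).
Individual gaps: 39×(2480000−440000) = 79560000; 40×(2480000−480000) = 80000000; 21×(2480000−960000) = 31920000; 5×(2480000−1200000) = 6400000; 11×(2480000−2140000) = 3740000.
Aggregate gap = ¥201,620,000.

¥201,620,000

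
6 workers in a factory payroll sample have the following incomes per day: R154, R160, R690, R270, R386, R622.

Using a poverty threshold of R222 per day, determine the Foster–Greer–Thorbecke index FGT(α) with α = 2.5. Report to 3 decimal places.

Incomes under z: R154, R160 (q = 2 of N = 6).
Normalized shortfalls: (222−154)/222 = 0.3063; (222−160)/222 = 0.2793.
Raised to α = 2.5: 0.05193; 0.04122.
Sum = 0.093146; FGT(2.5) = 0.093146 / 6 = 0.016.

0.016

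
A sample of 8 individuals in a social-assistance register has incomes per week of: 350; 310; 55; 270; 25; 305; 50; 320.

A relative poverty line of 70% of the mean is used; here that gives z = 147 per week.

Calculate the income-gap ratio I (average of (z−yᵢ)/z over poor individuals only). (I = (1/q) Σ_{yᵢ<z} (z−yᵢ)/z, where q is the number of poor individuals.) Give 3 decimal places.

Below the line: 25, 50, 55 (q = 3 of N = 8).
Shortfall ratios (z−y)/z: 0.8299, 0.6599, 0.6259; sum = 2.115646.
The income-gap ratio divides by q (the poor only): 2.115646 / 3 = 0.705.

0.705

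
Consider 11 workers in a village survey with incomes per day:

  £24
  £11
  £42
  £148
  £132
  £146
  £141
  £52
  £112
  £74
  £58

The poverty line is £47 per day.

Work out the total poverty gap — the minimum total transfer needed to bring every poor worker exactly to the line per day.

£64

Poor units: £11, £24, £42 (q = 3 of N = 11).
Individual gaps: 47−11 = 36; 47−24 = 23; 47−42 = 5.
Aggregate gap = £64.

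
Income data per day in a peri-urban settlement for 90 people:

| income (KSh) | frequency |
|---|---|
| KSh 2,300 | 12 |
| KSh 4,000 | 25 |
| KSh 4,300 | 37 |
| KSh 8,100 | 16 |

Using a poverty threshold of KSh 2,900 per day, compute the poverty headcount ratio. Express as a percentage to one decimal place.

13.3%

12 of the 90 people have income below KSh 2,900.
H = 12/90 = 13.3%.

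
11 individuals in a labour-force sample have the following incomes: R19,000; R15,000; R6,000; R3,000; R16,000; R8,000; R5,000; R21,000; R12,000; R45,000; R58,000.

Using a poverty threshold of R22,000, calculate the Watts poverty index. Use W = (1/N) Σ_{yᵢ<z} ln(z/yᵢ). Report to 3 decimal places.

0.662

Below z: R3,000, R5,000, R6,000, R8,000, R12,000, R15,000, R16,000, R19,000, R21,000 (q = 9 of N = 11).
Log shortfalls: ln(22000/3000) = 1.9924; ln(22000/5000) = 1.4816; ln(22000/6000) = 1.2993; ln(22000/8000) = 1.0116; ln(22000/12000) = 0.6061; ln(22000/15000) = 0.3830; ln(22000/16000) = 0.3185; ln(22000/19000) = 0.1466; ln(22000/21000) = 0.0465.
W = 7.285624 / 11 = 0.662.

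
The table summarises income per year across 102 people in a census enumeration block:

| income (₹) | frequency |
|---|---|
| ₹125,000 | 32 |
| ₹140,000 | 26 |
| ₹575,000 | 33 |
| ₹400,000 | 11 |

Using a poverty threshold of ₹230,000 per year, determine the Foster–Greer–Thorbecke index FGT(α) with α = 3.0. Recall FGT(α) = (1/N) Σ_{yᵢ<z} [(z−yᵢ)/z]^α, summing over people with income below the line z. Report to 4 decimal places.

Below the line: 32×₹125,000, 26×₹140,000 (q = 58 of N = 102).
Gap ratios (z−y)/z: (230000−125000)/230000 = 0.4565 (×32); (230000−140000)/230000 = 0.3913 (×26).
Raised to α = 3.0: 0.09514 (×32); 0.05992 (×26).
Sum = 4.602449; FGT(3.0) = 4.602449 / 102 = 0.0451.

0.0451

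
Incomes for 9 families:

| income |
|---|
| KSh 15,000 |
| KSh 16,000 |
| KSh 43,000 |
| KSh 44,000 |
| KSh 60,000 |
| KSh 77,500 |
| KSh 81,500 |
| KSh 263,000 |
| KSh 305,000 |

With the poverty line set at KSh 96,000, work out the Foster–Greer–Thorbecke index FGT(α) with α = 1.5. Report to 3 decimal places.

0.302

Below z: KSh 15,000, KSh 16,000, KSh 43,000, KSh 44,000, KSh 60,000, KSh 77,500, KSh 81,500 (q = 7 of N = 9).
Gap ratios (z−y)/z: (96000−15000)/96000 = 0.8438; (96000−16000)/96000 = 0.8333; (96000−43000)/96000 = 0.5521; (96000−44000)/96000 = 0.5417; (96000−60000)/96000 = 0.3750; (96000−77500)/96000 = 0.1927; (96000−81500)/96000 = 0.1510.
Raised to α = 1.5: 0.77503; 0.76073; 0.41021; 0.39866; 0.22964; 0.08460; 0.05870.
Sum = 2.717563; FGT(1.5) = 2.717563 / 9 = 0.302.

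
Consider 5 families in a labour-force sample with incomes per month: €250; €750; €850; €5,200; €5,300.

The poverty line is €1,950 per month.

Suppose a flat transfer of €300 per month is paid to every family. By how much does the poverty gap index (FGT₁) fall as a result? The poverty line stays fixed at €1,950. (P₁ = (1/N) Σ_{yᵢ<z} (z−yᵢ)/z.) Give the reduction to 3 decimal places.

Before: below the line — €250, €750, €850; poverty gap index (FGT₁) = 0.41026.
After the €300 transfer: below the line — €550, €1,050, €1,150; poverty gap index (FGT₁) = 0.31795.
Reduction = 0.41026 − 0.31795 = 0.092.

0.092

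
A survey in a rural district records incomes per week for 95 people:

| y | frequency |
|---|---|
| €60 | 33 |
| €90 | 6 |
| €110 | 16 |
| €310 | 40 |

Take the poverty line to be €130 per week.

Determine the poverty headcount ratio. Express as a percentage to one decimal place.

57.9%

55 of the 95 people have income below €130.
H = 55/95 = 57.9%.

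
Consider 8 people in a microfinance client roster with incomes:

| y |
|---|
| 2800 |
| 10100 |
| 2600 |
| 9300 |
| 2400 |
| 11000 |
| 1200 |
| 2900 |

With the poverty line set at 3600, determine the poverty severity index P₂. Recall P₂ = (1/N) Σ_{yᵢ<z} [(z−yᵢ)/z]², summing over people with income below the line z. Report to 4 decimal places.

Poor units: 1200, 2400, 2600, 2800, 2900 (q = 5 of N = 8).
Normalized shortfalls: (3600−1200)/3600 = 0.6667; (3600−2400)/3600 = 0.3333; (3600−2600)/3600 = 0.2778; (3600−2800)/3600 = 0.2222; (3600−2900)/3600 = 0.1944.
Squared: 0.4444; 0.1111; 0.0772; 0.0494; 0.0378.
Sum = 0.719907; P₂ = 0.719907 / 8 = 0.0900.

0.0900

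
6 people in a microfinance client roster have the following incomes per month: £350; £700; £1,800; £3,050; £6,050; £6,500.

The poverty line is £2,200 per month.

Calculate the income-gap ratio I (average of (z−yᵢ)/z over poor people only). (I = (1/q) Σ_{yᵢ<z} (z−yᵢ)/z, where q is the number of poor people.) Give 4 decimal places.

0.5682

Below z: £350, £700, £1,800 (q = 3 of N = 6).
Shortfall ratios (z−y)/z: 0.8409, 0.6818, 0.1818; sum = 1.704545.
The income-gap ratio divides by q (the poor only): 1.704545 / 3 = 0.5682.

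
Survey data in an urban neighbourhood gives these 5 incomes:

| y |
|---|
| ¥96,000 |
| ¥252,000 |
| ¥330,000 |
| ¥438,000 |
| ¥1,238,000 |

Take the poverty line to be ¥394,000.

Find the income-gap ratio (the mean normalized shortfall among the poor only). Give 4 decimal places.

0.4264

Incomes under z: ¥96,000, ¥252,000, ¥330,000 (q = 3 of N = 5).
Relative gaps: 0.7563, 0.3604, 0.1624; sum = 1.279188.
I averages over the q = 3 poor units only: 1.279188 / 3 = 0.4264.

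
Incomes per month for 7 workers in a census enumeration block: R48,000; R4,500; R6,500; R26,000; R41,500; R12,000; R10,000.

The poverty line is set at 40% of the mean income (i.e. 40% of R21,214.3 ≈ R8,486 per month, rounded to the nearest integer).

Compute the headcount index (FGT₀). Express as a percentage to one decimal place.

28.6%

2 of the 7 workers have income below R8,486.
H = 2/7 = 28.6%.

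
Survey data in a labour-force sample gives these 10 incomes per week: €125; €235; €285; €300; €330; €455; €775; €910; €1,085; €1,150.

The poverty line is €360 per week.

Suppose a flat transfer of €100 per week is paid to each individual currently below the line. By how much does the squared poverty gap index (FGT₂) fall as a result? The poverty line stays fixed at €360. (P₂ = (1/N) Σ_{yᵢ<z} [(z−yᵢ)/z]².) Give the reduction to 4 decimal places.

0.0479

Before: below the line — €125, €235, €285, €300, €330; squared poverty gap index (FGT₂) = 0.062481.
After the €100 transfer: below the line — €225, €335; squared poverty gap index (FGT₂) = 0.014545.
Reduction = 0.062481 − 0.014545 = 0.0479.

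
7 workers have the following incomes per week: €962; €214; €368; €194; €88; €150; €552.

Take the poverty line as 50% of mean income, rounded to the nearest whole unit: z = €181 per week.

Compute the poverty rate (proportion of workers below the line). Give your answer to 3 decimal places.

2 of the 7 workers have income below €181.
H = 2/7 = 0.286.

0.286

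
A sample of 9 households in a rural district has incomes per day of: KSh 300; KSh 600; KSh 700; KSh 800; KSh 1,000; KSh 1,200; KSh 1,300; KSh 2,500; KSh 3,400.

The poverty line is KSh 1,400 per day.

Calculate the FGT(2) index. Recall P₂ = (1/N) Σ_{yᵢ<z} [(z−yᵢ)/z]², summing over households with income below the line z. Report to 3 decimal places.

Below the line: KSh 300, KSh 600, KSh 700, KSh 800, KSh 1,000, KSh 1,200, KSh 1,300 (q = 7 of N = 9).
Relative gaps: (1400−300)/1400 = 0.7857; (1400−600)/1400 = 0.5714; (1400−700)/1400 = 0.5000; (1400−800)/1400 = 0.4286; (1400−1000)/1400 = 0.2857; (1400−1200)/1400 = 0.1429; (1400−1300)/1400 = 0.0714.
Squared: 0.6173; 0.3265; 0.2500; 0.1837; 0.0816; 0.0204; 0.0051.
Sum = 1.484694; P₂ = 1.484694 / 9 = 0.165.

0.165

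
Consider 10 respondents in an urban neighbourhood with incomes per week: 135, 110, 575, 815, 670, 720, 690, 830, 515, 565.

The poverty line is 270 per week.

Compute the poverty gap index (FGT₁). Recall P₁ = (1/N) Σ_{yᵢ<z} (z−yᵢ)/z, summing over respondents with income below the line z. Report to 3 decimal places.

0.109

Below the line: 110, 135 (q = 2 of N = 10).
Relative gaps: (270−110)/270 = 0.5926; (270−135)/270 = 0.5000.
Σ = 1.092593. Dividing by the full population N = 10 gives P₁ = 0.109.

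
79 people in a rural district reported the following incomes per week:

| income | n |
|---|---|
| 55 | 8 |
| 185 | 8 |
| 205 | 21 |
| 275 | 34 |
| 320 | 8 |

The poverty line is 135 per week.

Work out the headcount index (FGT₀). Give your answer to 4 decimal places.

0.1013

8 of the 79 people have income below 135.
H = 8/79 = 0.1013.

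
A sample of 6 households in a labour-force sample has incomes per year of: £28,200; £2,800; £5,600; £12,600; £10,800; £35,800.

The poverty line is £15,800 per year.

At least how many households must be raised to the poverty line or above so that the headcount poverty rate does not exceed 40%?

4 of the 6 households are poor, so H = 4/6 = 0.667.
A headcount ratio of at most 40% allows at most ⌊0.40 × 6⌋ = 2 poor households.
So at least 4 − 2 = 2 must be lifted.

2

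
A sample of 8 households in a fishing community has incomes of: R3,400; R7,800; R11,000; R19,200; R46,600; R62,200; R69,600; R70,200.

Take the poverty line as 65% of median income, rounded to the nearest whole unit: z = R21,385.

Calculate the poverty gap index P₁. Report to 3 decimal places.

Below z: R3,400, R7,800, R11,000, R19,200 (q = 4 of N = 8).
Relative gaps: (21385−3400)/21385 = 0.8410; (21385−7800)/21385 = 0.6353; (21385−11000)/21385 = 0.4856; (21385−19200)/21385 = 0.1022.
Σ = 2.064064. Dividing by the full population N = 8 gives P₁ = 0.258.

0.258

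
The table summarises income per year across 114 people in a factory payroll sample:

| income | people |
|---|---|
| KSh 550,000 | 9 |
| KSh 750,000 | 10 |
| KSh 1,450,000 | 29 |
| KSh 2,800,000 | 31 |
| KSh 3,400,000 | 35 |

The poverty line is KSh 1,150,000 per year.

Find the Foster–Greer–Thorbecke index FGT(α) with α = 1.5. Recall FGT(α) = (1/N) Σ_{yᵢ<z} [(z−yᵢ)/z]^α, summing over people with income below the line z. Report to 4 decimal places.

Incomes under z: 9×KSh 550,000, 10×KSh 750,000 (q = 19 of N = 114).
Gap ratios (z−y)/z: (1150000−550000)/1150000 = 0.5217 (×9); (1150000−750000)/1150000 = 0.3478 (×10).
Raised to α = 1.5: 0.37686 (×9); 0.20514 (×10).
Sum = 5.443107; FGT(1.5) = 5.443107 / 114 = 0.0477.

0.0477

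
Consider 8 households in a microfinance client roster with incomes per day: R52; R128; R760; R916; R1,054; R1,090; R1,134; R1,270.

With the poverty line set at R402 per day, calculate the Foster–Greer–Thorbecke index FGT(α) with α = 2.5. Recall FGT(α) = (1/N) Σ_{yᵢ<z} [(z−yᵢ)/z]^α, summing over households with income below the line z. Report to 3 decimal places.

0.136

Incomes under z: R52, R128 (q = 2 of N = 8).
Normalized shortfalls: (402−52)/402 = 0.8706; (402−128)/402 = 0.6816.
Raised to α = 2.5: 0.70730; 0.38354.
Sum = 1.090843; FGT(2.5) = 1.090843 / 8 = 0.136.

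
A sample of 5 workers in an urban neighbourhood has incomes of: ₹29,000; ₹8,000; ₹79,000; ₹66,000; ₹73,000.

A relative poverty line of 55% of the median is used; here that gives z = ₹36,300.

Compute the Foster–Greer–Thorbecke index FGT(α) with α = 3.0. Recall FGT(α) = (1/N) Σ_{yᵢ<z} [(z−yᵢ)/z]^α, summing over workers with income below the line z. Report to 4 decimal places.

0.0964

Below z: ₹8,000, ₹29,000 (q = 2 of N = 5).
Relative gaps: (36300−8000)/36300 = 0.7796; (36300−29000)/36300 = 0.2011.
Raised to α = 3.0: 0.47385; 0.00813.
Sum = 0.481981; FGT(3.0) = 0.481981 / 5 = 0.0964.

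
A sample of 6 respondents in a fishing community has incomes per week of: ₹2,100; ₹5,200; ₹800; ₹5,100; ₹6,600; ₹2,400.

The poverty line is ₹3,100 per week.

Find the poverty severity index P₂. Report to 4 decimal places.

0.1176

Incomes under z: ₹800, ₹2,100, ₹2,400 (q = 3 of N = 6).
Normalized shortfalls: (3100−800)/3100 = 0.7419; (3100−2100)/3100 = 0.3226; (3100−2400)/3100 = 0.2258.
Squared: 0.5505; 0.1041; 0.0510.
Sum = 0.705515; P₂ = 0.705515 / 6 = 0.1176.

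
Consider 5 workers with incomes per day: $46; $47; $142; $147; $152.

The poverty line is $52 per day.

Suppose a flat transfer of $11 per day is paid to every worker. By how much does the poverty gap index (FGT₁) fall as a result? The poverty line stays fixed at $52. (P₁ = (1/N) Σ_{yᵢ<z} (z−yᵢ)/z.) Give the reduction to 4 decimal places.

Before: below the line — $46, $47; poverty gap index (FGT₁) = 0.042308.
After the $11 transfer: below the line — none; poverty gap index (FGT₁) = 0.000000.
Reduction = 0.042308 − 0.000000 = 0.0423.

0.0423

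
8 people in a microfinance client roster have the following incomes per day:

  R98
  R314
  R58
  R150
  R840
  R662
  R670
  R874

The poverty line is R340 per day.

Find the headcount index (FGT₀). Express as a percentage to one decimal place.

4 of the 8 people have income below R340.
H = 4/8 = 50.0%.

50.0%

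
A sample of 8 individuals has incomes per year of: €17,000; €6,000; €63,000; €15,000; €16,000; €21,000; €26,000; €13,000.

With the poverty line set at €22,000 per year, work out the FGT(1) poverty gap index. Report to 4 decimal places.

Incomes under z: €6,000, €13,000, €15,000, €16,000, €17,000, €21,000 (q = 6 of N = 8).
Gap ratios (z−y)/z: (22000−6000)/22000 = 0.7273; (22000−13000)/22000 = 0.4091; (22000−15000)/22000 = 0.3182; (22000−16000)/22000 = 0.2727; (22000−17000)/22000 = 0.2273; (22000−21000)/22000 = 0.0455.
Σ = 2.000000. Dividing by the full population N = 8 gives P₁ = 0.2500.

0.2500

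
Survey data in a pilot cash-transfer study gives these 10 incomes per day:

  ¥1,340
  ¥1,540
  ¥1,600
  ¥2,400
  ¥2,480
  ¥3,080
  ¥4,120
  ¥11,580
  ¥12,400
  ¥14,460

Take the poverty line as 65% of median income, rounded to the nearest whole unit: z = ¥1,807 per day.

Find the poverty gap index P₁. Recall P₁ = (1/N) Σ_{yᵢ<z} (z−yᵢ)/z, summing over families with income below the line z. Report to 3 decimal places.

0.052

Poor units: ¥1,340, ¥1,540, ¥1,600 (q = 3 of N = 10).
Gap ratios (z−y)/z: (1807−1340)/1807 = 0.2584; (1807−1540)/1807 = 0.1478; (1807−1600)/1807 = 0.1146.
Σ = 0.520753. Dividing by the full population N = 10 gives P₁ = 0.052.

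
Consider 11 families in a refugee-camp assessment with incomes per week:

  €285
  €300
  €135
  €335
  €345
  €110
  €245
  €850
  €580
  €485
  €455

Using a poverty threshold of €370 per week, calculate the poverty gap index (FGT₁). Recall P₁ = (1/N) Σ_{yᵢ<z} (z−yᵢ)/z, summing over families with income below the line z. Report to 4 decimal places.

0.2052

Incomes under z: €110, €135, €245, €285, €300, €335, €345 (q = 7 of N = 11).
Normalized shortfalls: (370−110)/370 = 0.7027; (370−135)/370 = 0.6351; (370−245)/370 = 0.3378; (370−285)/370 = 0.2297; (370−300)/370 = 0.1892; (370−335)/370 = 0.0946; (370−345)/370 = 0.0676.
Σ = 2.256757. Dividing by the full population N = 11 gives P₁ = 0.2052.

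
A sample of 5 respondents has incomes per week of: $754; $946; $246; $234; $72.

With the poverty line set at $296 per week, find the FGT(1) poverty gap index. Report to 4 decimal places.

0.2270

Incomes under z: $72, $234, $246 (q = 3 of N = 5).
Shortfall ratios: (296−72)/296 = 0.7568; (296−234)/296 = 0.2095; (296−246)/296 = 0.1689.
Σ = 1.135135. Dividing by the full population N = 5 gives P₁ = 0.2270.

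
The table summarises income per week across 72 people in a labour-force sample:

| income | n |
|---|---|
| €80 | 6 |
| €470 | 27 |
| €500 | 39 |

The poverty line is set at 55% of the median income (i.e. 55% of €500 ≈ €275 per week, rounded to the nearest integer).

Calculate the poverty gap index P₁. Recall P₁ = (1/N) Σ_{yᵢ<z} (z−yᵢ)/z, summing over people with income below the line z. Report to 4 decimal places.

Below the line: 6×€80 (q = 6 of N = 72).
Relative gaps: (275−80)/275 = 0.7091 (×6).
Σ = 4.254545. Dividing by the full population N = 72 gives P₁ = 0.0591.

0.0591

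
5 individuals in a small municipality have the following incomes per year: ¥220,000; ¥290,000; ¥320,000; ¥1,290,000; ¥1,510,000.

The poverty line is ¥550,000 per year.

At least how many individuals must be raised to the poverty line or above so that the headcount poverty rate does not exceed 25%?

2

Currently q = 3 of N = 5 are below the line (H = 0.600).
A headcount ratio of at most 25% allows at most ⌊0.25 × 5⌋ = 1 poor individuals.
So at least 3 − 1 = 2 must be lifted.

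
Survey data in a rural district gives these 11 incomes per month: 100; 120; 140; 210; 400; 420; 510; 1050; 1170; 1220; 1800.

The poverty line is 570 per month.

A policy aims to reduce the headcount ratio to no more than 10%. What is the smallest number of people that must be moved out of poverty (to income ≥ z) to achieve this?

6

7 of the 11 people are poor, so H = 7/11 = 0.636.
A headcount ratio of at most 10% allows at most ⌊0.10 × 11⌋ = 1 poor people.
So at least 7 − 1 = 6 must be lifted.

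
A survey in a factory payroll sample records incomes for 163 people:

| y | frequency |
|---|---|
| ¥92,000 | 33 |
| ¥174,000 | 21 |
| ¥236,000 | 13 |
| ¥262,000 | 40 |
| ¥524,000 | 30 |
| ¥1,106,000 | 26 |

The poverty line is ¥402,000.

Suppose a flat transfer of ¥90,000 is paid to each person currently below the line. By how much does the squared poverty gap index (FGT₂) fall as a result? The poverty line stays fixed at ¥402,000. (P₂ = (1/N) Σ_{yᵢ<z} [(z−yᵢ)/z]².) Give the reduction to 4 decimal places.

0.1227

Before: below the line — 33×¥92,000, 21×¥174,000, 13×¥236,000, 40×¥262,000; squared poverty gap index (FGT₂) = 0.205197.
After the ¥90,000 transfer: below the line — 33×¥182,000, 21×¥264,000, 13×¥326,000, 40×¥352,000; squared poverty gap index (FGT₂) = 0.082464.
Reduction = 0.205197 − 0.082464 = 0.1227.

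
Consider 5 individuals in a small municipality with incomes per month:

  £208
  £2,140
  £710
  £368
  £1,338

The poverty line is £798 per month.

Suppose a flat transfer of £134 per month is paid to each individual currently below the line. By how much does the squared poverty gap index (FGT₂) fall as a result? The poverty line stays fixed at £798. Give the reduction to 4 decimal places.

0.0770

Before: below the line — £208, £368, £710; squared poverty gap index (FGT₂) = 0.169831.
After the £134 transfer: below the line — £342, £502; squared poverty gap index (FGT₂) = 0.092824.
Reduction = 0.169831 − 0.092824 = 0.0770.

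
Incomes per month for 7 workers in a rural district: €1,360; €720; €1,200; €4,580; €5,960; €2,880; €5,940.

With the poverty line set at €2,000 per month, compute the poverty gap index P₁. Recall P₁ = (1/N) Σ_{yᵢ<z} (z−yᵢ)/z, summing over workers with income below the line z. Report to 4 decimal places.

Below the line: €720, €1,200, €1,360 (q = 3 of N = 7).
Relative gaps: (2000−720)/2000 = 0.6400; (2000−1200)/2000 = 0.4000; (2000−1360)/2000 = 0.3200.
Σ = 1.360000. Dividing by the full population N = 7 gives P₁ = 0.1943.

0.1943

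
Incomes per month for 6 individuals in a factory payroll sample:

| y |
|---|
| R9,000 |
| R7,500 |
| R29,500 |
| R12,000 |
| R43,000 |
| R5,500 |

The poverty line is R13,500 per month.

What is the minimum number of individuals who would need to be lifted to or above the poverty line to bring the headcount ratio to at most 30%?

Currently q = 4 of N = 6 are below the line (H = 0.667).
A headcount ratio of at most 30% allows at most ⌊0.30 × 6⌋ = 1 poor individuals.
So at least 4 − 1 = 3 must be lifted.

3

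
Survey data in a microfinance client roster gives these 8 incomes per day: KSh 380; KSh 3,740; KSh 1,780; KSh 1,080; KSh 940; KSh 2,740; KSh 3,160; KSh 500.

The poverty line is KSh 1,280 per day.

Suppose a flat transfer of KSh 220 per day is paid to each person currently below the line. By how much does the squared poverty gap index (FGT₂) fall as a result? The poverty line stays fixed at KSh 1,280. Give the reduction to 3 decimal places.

0.060

Before: below the line — KSh 380, KSh 500, KSh 940, KSh 1,080; squared poverty gap index (FGT₂) = 0.12009.
After the KSh 220 transfer: below the line — KSh 600, KSh 720, KSh 1,160; squared poverty gap index (FGT₂) = 0.06030.
Reduction = 0.12009 − 0.06030 = 0.060.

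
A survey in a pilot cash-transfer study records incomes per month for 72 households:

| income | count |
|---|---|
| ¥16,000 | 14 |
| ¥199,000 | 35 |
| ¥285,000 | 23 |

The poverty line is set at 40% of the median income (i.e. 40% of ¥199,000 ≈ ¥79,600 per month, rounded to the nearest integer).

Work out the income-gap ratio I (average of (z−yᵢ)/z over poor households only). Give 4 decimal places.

0.7990

Poor units: 14×¥16,000 (q = 14 of N = 72).
Shortfall ratios (z−y)/z: 0.7990 (×14); sum = 11.185930.
The income-gap ratio divides by q (the poor only): 11.185930 / 14 = 0.7990.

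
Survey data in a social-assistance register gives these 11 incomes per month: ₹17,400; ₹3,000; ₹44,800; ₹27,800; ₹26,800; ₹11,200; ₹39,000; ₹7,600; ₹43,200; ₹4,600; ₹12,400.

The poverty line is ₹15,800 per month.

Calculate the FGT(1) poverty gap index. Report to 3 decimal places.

0.231

Incomes under z: ₹3,000, ₹4,600, ₹7,600, ₹11,200, ₹12,400 (q = 5 of N = 11).
Gap ratios (z−y)/z: (15800−3000)/15800 = 0.8101; (15800−4600)/15800 = 0.7089; (15800−7600)/15800 = 0.5190; (15800−11200)/15800 = 0.2911; (15800−12400)/15800 = 0.2152.
Sum of shortfalls = 2.544304; P₁ averages over all N: 2.544304 / 11 = 0.231.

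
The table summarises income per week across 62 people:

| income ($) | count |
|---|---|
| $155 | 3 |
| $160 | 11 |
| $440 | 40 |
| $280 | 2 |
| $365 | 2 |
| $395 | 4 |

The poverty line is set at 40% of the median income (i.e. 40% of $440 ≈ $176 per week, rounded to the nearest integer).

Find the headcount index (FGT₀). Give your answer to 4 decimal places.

0.2258

14 of the 62 people have income below $176.
H = 14/62 = 0.2258.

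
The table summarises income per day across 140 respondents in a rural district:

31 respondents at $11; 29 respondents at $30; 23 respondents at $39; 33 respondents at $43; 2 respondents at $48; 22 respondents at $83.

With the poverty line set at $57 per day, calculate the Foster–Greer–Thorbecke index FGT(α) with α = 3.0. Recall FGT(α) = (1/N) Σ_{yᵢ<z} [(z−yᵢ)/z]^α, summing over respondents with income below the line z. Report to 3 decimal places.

Below the line: 31×$11, 29×$30, 23×$39, 33×$43, 2×$48 (q = 118 of N = 140).
Gap ratios (z−y)/z: (57−11)/57 = 0.8070 (×31); (57−30)/57 = 0.4737 (×29); (57−39)/57 = 0.3158 (×23); (57−43)/57 = 0.2456 (×33); (57−48)/57 = 0.1579 (×2).
Raised to α = 3.0: 0.52559 (×31); 0.10628 (×29); 0.03149 (×23); 0.01482 (×33); 0.00394 (×2).
Sum = 20.596723; FGT(3.0) = 20.596723 / 140 = 0.147.

0.147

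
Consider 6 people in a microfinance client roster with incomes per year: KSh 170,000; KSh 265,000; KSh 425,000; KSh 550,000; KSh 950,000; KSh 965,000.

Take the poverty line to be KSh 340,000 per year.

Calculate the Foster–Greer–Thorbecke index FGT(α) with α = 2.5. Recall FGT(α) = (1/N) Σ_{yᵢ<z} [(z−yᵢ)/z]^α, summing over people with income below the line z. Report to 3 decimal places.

Incomes under z: KSh 170,000, KSh 265,000 (q = 2 of N = 6).
Gap ratios (z−y)/z: (340000−170000)/340000 = 0.5000; (340000−265000)/340000 = 0.2206.
Raised to α = 2.5: 0.17678; 0.02285.
Sum = 0.199630; FGT(2.5) = 0.199630 / 6 = 0.033.

0.033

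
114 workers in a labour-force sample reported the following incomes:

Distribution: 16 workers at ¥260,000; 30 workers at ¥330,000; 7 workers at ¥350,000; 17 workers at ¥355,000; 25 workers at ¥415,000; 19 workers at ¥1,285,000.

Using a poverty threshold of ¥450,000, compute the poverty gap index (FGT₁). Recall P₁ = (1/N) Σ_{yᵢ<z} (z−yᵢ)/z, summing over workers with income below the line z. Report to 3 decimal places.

Below z: 16×¥260,000, 30×¥330,000, 7×¥350,000, 17×¥355,000, 25×¥415,000 (q = 95 of N = 114).
Normalized shortfalls: (450000−260000)/450000 = 0.4222 (×16); (450000−330000)/450000 = 0.2667 (×30); (450000−350000)/450000 = 0.2222 (×7); (450000−355000)/450000 = 0.2111 (×17); (450000−415000)/450000 = 0.0778 (×25).
Σ = 21.844444. Dividing by the full population N = 114 gives P₁ = 0.192.

0.192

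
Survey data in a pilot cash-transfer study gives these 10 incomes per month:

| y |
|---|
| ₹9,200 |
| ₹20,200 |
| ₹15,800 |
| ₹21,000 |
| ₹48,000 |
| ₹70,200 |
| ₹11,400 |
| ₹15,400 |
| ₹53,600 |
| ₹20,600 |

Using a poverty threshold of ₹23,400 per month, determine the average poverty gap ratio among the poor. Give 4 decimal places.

0.3065

Below z: ₹9,200, ₹11,400, ₹15,400, ₹15,800, ₹20,200, ₹20,600, ₹21,000 (q = 7 of N = 10).
Relative gaps: 0.6068, 0.5128, 0.3419, 0.3248, 0.1368, 0.1197, 0.1026; sum = 2.145299.
The income-gap ratio divides by q (the poor only): 2.145299 / 7 = 0.3065.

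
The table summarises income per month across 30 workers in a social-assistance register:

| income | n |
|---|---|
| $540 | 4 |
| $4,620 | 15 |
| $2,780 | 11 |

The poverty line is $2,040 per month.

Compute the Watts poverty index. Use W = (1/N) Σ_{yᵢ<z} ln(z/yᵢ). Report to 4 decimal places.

0.1772

Poor units: 4×$540 (q = 4 of N = 30).
Log gaps: ln(2040/540) = 1.3291 (×4).
W = 5.316544 / 30 = 0.1772.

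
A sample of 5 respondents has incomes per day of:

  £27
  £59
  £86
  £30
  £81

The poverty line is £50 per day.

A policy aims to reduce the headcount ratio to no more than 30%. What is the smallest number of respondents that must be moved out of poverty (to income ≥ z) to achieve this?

1

2 of the 5 respondents are poor, so H = 2/5 = 0.400.
A headcount ratio of at most 30% allows at most ⌊0.30 × 5⌋ = 1 poor respondents.
So at least 2 − 1 = 1 must be lifted.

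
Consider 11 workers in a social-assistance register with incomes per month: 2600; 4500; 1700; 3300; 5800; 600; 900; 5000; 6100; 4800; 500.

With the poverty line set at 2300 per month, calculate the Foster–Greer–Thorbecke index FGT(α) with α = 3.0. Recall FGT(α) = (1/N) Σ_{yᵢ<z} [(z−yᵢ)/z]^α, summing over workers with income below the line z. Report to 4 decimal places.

Poor units: 500, 600, 900, 1700 (q = 4 of N = 11).
Gap ratios (z−y)/z: (2300−500)/2300 = 0.7826; (2300−600)/2300 = 0.7391; (2300−900)/2300 = 0.6087; (2300−1700)/2300 = 0.2609.
Raised to α = 3.0: 0.47933; 0.40380; 0.22553; 0.01775.
Sum = 1.126407; FGT(3.0) = 1.126407 / 11 = 0.1024.

0.1024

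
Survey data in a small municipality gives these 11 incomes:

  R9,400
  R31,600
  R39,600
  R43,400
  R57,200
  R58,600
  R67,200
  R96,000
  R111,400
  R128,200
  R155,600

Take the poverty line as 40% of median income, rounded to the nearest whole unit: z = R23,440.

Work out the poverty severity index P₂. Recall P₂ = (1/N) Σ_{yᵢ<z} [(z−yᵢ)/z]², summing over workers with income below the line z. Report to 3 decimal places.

Incomes under z: R9,400 (q = 1 of N = 11).
Shortfall ratios: (23440−9400)/23440 = 0.5990.
Squared: 0.3588.
Sum = 0.358772; P₂ = 0.358772 / 11 = 0.033.

0.033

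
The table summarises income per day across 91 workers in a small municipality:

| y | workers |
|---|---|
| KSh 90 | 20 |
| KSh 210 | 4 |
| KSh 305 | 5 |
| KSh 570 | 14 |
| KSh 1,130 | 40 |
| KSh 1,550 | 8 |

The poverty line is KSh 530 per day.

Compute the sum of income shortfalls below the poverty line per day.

Below z: 20×KSh 90, 4×KSh 210, 5×KSh 305 (q = 29 of N = 91).
Individual gaps: 20×(530−90) = 8800; 4×(530−210) = 1280; 5×(530−305) = 1125.
Aggregate gap = KSh 11,205.

KSh 11,205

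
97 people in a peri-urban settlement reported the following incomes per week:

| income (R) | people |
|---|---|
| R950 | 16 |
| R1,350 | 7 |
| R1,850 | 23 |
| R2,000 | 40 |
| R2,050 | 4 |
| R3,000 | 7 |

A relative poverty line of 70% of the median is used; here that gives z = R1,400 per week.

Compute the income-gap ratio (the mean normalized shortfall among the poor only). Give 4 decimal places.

Below z: 16×R950, 7×R1,350 (q = 23 of N = 97).
Shortfall ratios (z−y)/z: 0.3214 (×16), 0.0357 (×7); sum = 5.392857.
I averages over the q = 23 poor units only: 5.392857 / 23 = 0.2345.

0.2345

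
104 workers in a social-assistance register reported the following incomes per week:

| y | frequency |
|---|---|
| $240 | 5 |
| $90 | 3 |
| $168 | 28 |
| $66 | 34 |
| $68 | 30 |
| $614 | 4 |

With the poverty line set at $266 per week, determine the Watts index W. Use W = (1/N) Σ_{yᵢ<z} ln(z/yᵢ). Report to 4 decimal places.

Incomes under z: 34×$66, 30×$68, 3×$90, 28×$168, 5×$240 (q = 100 of N = 104).
Log shortfalls: ln(266/66) = 1.3938 (×34); ln(266/68) = 1.3640 (×30); ln(266/90) = 1.0837 (×3); ln(266/168) = 0.4595 (×28); ln(266/240) = 0.1029 (×5).
W = 104.942523 / 104 = 1.0091.

1.0091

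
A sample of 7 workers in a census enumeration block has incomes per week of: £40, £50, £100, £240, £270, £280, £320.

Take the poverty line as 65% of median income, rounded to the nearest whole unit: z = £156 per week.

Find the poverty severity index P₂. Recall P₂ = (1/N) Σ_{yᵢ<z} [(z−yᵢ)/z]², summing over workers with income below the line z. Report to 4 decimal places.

Below the line: £40, £50, £100 (q = 3 of N = 7).
Shortfall ratios: (156−40)/156 = 0.7436; (156−50)/156 = 0.6795; (156−100)/156 = 0.3590.
Squared: 0.5529; 0.4617; 0.1289.
Sum = 1.143491; P₂ = 1.143491 / 7 = 0.1634.

0.1634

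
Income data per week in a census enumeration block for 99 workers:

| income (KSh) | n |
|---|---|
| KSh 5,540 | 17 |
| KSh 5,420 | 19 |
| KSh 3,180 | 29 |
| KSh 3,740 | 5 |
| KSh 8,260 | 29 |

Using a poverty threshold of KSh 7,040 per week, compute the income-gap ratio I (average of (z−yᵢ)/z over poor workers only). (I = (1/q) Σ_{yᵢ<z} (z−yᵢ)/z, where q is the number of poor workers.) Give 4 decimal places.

0.3748

Incomes under z: 29×KSh 3,180, 5×KSh 3,740, 19×KSh 5,420, 17×KSh 5,540 (q = 70 of N = 99).
Shortfall ratios (z−y)/z: 0.5483 (×29), 0.4688 (×5), 0.2301 (×19), 0.2131 (×17); sum = 26.238636.
The income-gap ratio divides by q (the poor only): 26.238636 / 70 = 0.3748.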